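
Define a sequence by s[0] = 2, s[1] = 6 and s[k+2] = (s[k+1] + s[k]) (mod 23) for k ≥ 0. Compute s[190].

21

Listing terms: s[0] = 2,  s[1] = 6,  s[2] = 8,  s[3] = 14,  s[4] = 22,  s[5] = 13,  s[6] = 12,  s[7] = 2,  s[8] = 14,  s[9] = 16,  s[10] = 7,  s[11] = 0,  s[12] = 7,  s[13] = 7,  s[14] = 14,  s[15] = 21,  s[16] = 12,  s[17] = 10,  s[18] = 22,  s[19] = 9,  s[20] = 8,  s[21] = 17,  s[22] = 2,  s[23] = 19,  s[24] = 21,  s[25] = 17,  s[26] = 15,  s[27] = 9,  s[28] = 1,  s[29] = 10,  s[30] = 11,  s[31] = 21,  s[32] = 9,  s[33] = 7,  s[34] = 16,  s[35] = 0,  s[36] = 16,  s[37] = 16,  s[38] = 9,  s[39] = 2,  s[40] = 11,  s[41] = 13,  s[42] = 1,  s[43] = 14,  s[44] = 15,  s[45] = 6,  s[46] = 21,  s[47] = 4,  s[48] = 2,  s[49] = 6.
The sequence repeats with period 48.
So s[190] = s[0 + ((190-0) mod 48)] = s[46] = 21.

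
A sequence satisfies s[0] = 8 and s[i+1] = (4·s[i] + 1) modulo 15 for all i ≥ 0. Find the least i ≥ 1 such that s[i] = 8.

We have s[0] = 8,  s[1] = 3,  s[2] = 13,  s[3] = 8.
Since s[3] = s[0] = 8, the sequence is periodic with period 3.
The value 8 next appears (with i ≥ 1) at s[3].

3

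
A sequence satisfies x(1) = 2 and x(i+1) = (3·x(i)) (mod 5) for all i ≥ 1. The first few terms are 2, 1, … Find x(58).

1

Computing terms: x(1) = 2; x(2) = 1; x(3) = 3; x(4) = 4; x(5) = 2.
The sequence repeats with period 4.
So x(58) = x(1 + ((58-1) mod 4)) = x(2) = 1.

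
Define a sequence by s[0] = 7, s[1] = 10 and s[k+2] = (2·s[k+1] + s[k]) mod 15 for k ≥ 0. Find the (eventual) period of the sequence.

s[0] = 7, s[1] = 10, s[2] = 12, s[3] = 4, s[4] = 5, s[5] = 14, s[6] = 3, s[7] = 5, s[8] = 13, s[9] = 1, s[10] = 0, s[11] = 1, s[12] = 2, s[13] = 5, s[14] = 12, s[15] = 14, s[16] = 10, s[17] = 4, s[18] = 3, s[19] = 10, s[20] = 8, s[21] = 11, s[22] = 0, s[23] = 11, s[24] = 7, s[25] = 10.
Since (s[24], s[25]) = (s[0], s[1]) = (7, 10) (two consecutive terms determine the rest), the sequence is periodic with period 24.

24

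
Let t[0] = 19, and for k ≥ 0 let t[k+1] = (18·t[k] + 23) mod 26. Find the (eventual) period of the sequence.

Computing terms: t[0] = 19,  t[1] = 1,  t[2] = 15,  t[3] = 7,  t[4] = 19.
Since t[4] = t[0] = 19, the sequence is periodic with period 4.

4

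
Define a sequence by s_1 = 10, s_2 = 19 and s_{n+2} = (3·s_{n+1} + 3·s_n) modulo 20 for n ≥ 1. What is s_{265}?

10

s_1 = 10, s_2 = 19, s_3 = 7, s_4 = 18, s_5 = 15, s_6 = 19, s_7 = 2, s_8 = 3, s_9 = 15, s_{10} = 14, s_{11} = 7, s_{12} = 3, s_{13} = 10, s_{14} = 19.
The sequence repeats with period 12.
So s_{265} = s_{1 + ((265-1) mod 12)} = s_1 = 10.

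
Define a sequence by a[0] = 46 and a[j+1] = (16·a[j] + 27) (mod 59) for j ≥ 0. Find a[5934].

We have a[0] = 46,  a[1] = 55,  a[2] = 22,  a[3] = 25,  a[4] = 14,  a[5] = 15,  a[6] = 31,  a[7] = 51,  a[8] = 17,  a[9] = 4,  a[10] = 32,  a[11] = 8,  a[12] = 37,  a[13] = 29,  a[14] = 19,  a[15] = 36,  a[16] = 13,  a[17] = 58,  a[18] = 11,  a[19] = 26,  a[20] = 30,  a[21] = 35,  a[22] = 56,  a[23] = 38,  a[24] = 45,  a[25] = 39,  a[26] = 2,  a[27] = 0,  a[28] = 27,  a[29] = 46.
The sequence repeats with period 29.
(5934 - 0) mod 29 = 18, so a[5934] = a[18] = 11.

11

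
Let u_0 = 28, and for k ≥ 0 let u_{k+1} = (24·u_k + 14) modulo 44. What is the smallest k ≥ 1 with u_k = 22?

Listing terms: u_0 = 28; u_1 = 26; u_2 = 22; u_3 = 14; u_4 = 42; u_5 = 10; u_6 = 34; u_7 = 38; u_8 = 2; u_9 = 18; u_{10} = 6; u_{11} = 26.
Since u_{11} = u_1 = 26, the sequence is eventually periodic: after a pre-period of length 1 it cycles with period 10.
The value 22 first appears (with k ≥ 1) at u_2.

2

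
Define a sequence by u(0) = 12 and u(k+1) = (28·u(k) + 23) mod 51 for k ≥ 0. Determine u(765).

Listing terms: u(0) = 12,  u(1) = 2,  u(2) = 28,  u(3) = 42,  u(4) = 26,  u(5) = 37,  u(6) = 39,  u(7) = 44,  u(8) = 31,  u(9) = 24,  u(10) = 32,  u(11) = 1,  u(12) = 0,  u(13) = 23,  u(14) = 4,  u(15) = 33,  u(16) = 29,  u(17) = 19,  u(18) = 45,  u(19) = 8,  u(20) = 43,  u(21) = 3,  u(22) = 5,  u(23) = 10,  u(24) = 48,  u(25) = 41,  u(26) = 49,  u(27) = 18,  u(28) = 17,  u(29) = 40,  u(30) = 21,  u(31) = 50,  u(32) = 46,  u(33) = 36,  u(34) = 11,  u(35) = 25,  u(36) = 9,  u(37) = 20,  u(38) = 22,  u(39) = 27,  u(40) = 14,  u(41) = 7,  u(42) = 15,  u(43) = 35,  u(44) = 34,  u(45) = 6,  u(46) = 38,  u(47) = 16,  u(48) = 12.
Since u(48) = u(0) = 12, the sequence is periodic with period 48.
So u(765) = u(0 + ((765-0) mod 48)) = u(45) = 6.

6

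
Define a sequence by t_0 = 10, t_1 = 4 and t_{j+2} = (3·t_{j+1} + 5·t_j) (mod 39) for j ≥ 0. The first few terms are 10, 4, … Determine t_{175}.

t_0 = 10; t_1 = 4; t_2 = 23; t_3 = 11; t_4 = 31; t_5 = 31; t_6 = 14; t_7 = 2; t_8 = 37; t_9 = 4; t_{10} = 2; t_{11} = 26; t_{12} = 10; t_{13} = 4.
The sequence repeats with period 12.
So t_{175} = t_{0 + ((175-0) mod 12)} = t_7 = 2.

2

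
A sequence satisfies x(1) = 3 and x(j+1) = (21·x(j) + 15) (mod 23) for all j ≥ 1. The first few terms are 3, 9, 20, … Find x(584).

x(1) = 3; x(2) = 9; x(3) = 20; x(4) = 21; x(5) = 19; x(6) = 0; x(7) = 15; x(8) = 8; x(9) = 22; x(10) = 17; x(11) = 4; x(12) = 7; x(13) = 1; x(14) = 13; x(15) = 12; x(16) = 14; x(17) = 10; x(18) = 18; x(19) = 2; x(20) = 11; x(21) = 16; x(22) = 6; x(23) = 3.
Since x(23) = x(1) = 3, the sequence is periodic with period 22.
(584 - 1) mod 22 = 11, so x(584) = x(12) = 7.

7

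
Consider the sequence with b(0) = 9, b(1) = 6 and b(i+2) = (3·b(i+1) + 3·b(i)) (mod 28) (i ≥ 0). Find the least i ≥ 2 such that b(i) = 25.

23

We have b(0) = 9,  b(1) = 6,  b(2) = 17,  b(3) = 13,  b(4) = 6,  b(5) = 1,  b(6) = 21,  b(7) = 10,  b(8) = 9,  b(9) = 1,  b(10) = 2,  b(11) = 9,  b(12) = 5,  b(13) = 14,  b(14) = 1,  b(15) = 17,  b(16) = 26,  b(17) = 17,  b(18) = 17,  b(19) = 18,  b(20) = 21,  b(21) = 5,  b(22) = 22,  b(23) = 25,  b(24) = 1,  b(25) = 22,  b(26) = 13,  b(27) = 21,  b(28) = 18,  b(29) = 5,  b(30) = 13,  b(31) = 26,  b(32) = 5,  b(33) = 9,  b(34) = 14,  b(35) = 13,  b(36) = 25,  b(37) = 2,  b(38) = 25,  b(39) = 25,  b(40) = 10,  b(41) = 21,  b(42) = 9,  b(43) = 6.
Since (b(42), b(43)) = (b(0), b(1)) = (9, 6) (two consecutive terms determine the rest), the sequence is periodic with period 42.
The value 25 first appears (with i ≥ 2) at b(23).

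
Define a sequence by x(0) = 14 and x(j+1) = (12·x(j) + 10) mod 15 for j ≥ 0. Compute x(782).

1

Computing terms: x(0) = 14,  x(1) = 13,  x(2) = 1,  x(3) = 7,  x(4) = 4,  x(5) = 13.
Since x(5) = x(1) = 13, the sequence is eventually periodic: after a pre-period of length 1 it cycles with period 4.
For j ≥ 1, x(j) depends only on (j - 1) mod 4. (782 - 1) mod 4 = 1, so x(782) = x(2) = 1.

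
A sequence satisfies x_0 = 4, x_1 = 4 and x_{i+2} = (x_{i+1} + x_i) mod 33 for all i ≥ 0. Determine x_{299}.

x_0 = 4, x_1 = 4, x_2 = 8, x_3 = 12, x_4 = 20, x_5 = 32, x_6 = 19, x_7 = 18, x_8 = 4, x_9 = 22, x_{10} = 26, x_{11} = 15, x_{12} = 8, x_{13} = 23, x_{14} = 31, x_{15} = 21, x_{16} = 19, x_{17} = 7, x_{18} = 26, x_{19} = 0, x_{20} = 26, x_{21} = 26, x_{22} = 19, x_{23} = 12, x_{24} = 31, x_{25} = 10, x_{26} = 8, x_{27} = 18, x_{28} = 26, x_{29} = 11, x_{30} = 4, x_{31} = 15, x_{32} = 19, x_{33} = 1, x_{34} = 20, x_{35} = 21, x_{36} = 8, x_{37} = 29, x_{38} = 4, x_{39} = 0, x_{40} = 4, x_{41} = 4.
Since (x_{40}, x_{41}) = (x_0, x_1) = (4, 4) (two consecutive terms determine the rest), the sequence is periodic with period 40.
So x_{299} = x_{0 + ((299-0) mod 40)} = x_{19} = 0.

0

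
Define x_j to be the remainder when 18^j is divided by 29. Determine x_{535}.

3

Listing terms: x_1 = 18,  x_2 = 5,  x_3 = 3,  x_4 = 25,  x_5 = 15,  x_6 = 9,  x_7 = 17,  x_8 = 16,  x_9 = 27,  x_{10} = 22,  x_{11} = 19,  x_{12} = 23,  x_{13} = 8,  x_{14} = 28,  x_{15} = 11,  x_{16} = 24,  x_{17} = 26,  x_{18} = 4,  x_{19} = 14,  x_{20} = 20,  x_{21} = 12,  x_{22} = 13,  x_{23} = 2,  x_{24} = 7,  x_{25} = 10,  x_{26} = 6,  x_{27} = 21,  x_{28} = 1,  x_{29} = 18.
The sequence repeats with period 28.
(535 - 1) mod 28 = 2, so x_{535} = x_3 = 3.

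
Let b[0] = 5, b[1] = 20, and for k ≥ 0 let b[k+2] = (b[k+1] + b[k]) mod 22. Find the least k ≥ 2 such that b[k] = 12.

b[0] = 5; b[1] = 20; b[2] = 3; b[3] = 1; b[4] = 4; b[5] = 5; b[6] = 9; b[7] = 14; b[8] = 1; b[9] = 15; b[10] = 16; b[11] = 9; b[12] = 3; b[13] = 12; b[14] = 15; b[15] = 5; b[16] = 20.
The sequence repeats with period 15.
The value 12 first appears (with k ≥ 2) at b[13].

13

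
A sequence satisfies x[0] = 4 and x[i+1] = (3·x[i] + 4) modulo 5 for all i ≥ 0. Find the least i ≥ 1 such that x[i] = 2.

2

Computing terms: x[0] = 4,  x[1] = 1,  x[2] = 2,  x[3] = 0,  x[4] = 4.
The sequence repeats with period 4.
The value 2 first appears (with i ≥ 1) at x[2].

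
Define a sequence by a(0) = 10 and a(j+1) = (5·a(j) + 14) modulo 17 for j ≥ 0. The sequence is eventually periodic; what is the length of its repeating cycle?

We have a(0) = 10, a(1) = 13, a(2) = 11, a(3) = 1, a(4) = 2, a(5) = 7, a(6) = 15, a(7) = 4, a(8) = 0, a(9) = 14, a(10) = 16, a(11) = 9, a(12) = 8, a(13) = 3, a(14) = 12, a(15) = 6, a(16) = 10.
Since a(16) = a(0) = 10, the sequence is periodic with period 16.

16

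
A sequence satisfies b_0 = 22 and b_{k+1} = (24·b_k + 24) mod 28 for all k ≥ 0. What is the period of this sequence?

6

Computing terms: b_0 = 22; b_1 = 20; b_2 = 0; b_3 = 24; b_4 = 12; b_5 = 4; b_6 = 8; b_7 = 20.
Since b_7 = b_1 = 20, the sequence is eventually periodic: after a pre-period of length 1 it cycles with period 6.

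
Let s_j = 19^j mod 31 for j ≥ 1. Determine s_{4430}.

We have s_1 = 19, s_2 = 20, s_3 = 8, s_4 = 28, s_5 = 5, s_6 = 2, s_7 = 7, s_8 = 9, s_9 = 16, s_{10} = 25, s_{11} = 10, s_{12} = 4, s_{13} = 14, s_{14} = 18, s_{15} = 1, s_{16} = 19.
Since s_{16} = s_1 = 19, the sequence is periodic with period 15.
So s_{4430} = s_{1 + ((4430-1) mod 15)} = s_5 = 5.

5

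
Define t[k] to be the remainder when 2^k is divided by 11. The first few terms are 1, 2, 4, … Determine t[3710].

Computing terms: t[0] = 1,  t[1] = 2,  t[2] = 4,  t[3] = 8,  t[4] = 5,  t[5] = 10,  t[6] = 9,  t[7] = 7,  t[8] = 3,  t[9] = 6,  t[10] = 1.
The sequence repeats with period 10.
So t[3710] = t[0 + ((3710-0) mod 10)] = t[0] = 1.

1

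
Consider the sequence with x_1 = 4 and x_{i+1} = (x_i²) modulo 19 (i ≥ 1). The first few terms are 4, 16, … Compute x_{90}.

17

x_1 = 4, x_2 = 16, x_3 = 9, x_4 = 5, x_5 = 6, x_6 = 17, x_7 = 4.
Since x_7 = x_1 = 4, the sequence is periodic with period 6.
So x_{90} = x_{1 + ((90-1) mod 6)} = x_6 = 17.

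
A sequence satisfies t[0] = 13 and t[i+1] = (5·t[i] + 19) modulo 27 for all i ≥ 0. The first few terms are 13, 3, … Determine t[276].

Computing terms: t[0] = 13,  t[1] = 3,  t[2] = 7,  t[3] = 0,  t[4] = 19,  t[5] = 6,  t[6] = 22,  t[7] = 21,  t[8] = 16,  t[9] = 18,  t[10] = 1,  t[11] = 24,  t[12] = 4,  t[13] = 12,  t[14] = 25,  t[15] = 9,  t[16] = 10,  t[17] = 15,  t[18] = 13.
The sequence repeats with period 18.
(276 - 0) mod 18 = 6, so t[276] = t[6] = 22.

22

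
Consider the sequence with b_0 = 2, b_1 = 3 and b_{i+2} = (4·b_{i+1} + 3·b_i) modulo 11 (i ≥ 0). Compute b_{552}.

6

b_0 = 2; b_1 = 3; b_2 = 7; b_3 = 4; b_4 = 4; b_5 = 6; b_6 = 3; b_7 = 8; b_8 = 8; b_9 = 1; b_{10} = 6; b_{11} = 5; b_{12} = 5; b_{13} = 2; b_{14} = 1; b_{15} = 10; b_{16} = 10; b_{17} = 4; b_{18} = 2; b_{19} = 9; b_{20} = 9; b_{21} = 8; b_{22} = 4; b_{23} = 7; b_{24} = 7; b_{25} = 5; b_{26} = 8; b_{27} = 3; b_{28} = 3; b_{29} = 10; b_{30} = 5; b_{31} = 6; b_{32} = 6; b_{33} = 9; b_{34} = 10; b_{35} = 1; b_{36} = 1; b_{37} = 7; b_{38} = 9; b_{39} = 2; b_{40} = 2; b_{41} = 3.
Since (b_{40}, b_{41}) = (b_0, b_1) = (2, 3) (two consecutive terms determine the rest), the sequence is periodic with period 40.
So b_{552} = b_{0 + ((552-0) mod 40)} = b_{32} = 6.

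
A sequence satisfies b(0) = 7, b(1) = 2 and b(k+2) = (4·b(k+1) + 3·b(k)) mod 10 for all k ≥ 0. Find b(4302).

9

We have b(0) = 7; b(1) = 2; b(2) = 9; b(3) = 2; b(4) = 5; b(5) = 6; b(6) = 9; b(7) = 4; b(8) = 3; b(9) = 4; b(10) = 5; b(11) = 2; b(12) = 3; b(13) = 8; b(14) = 1; b(15) = 8; b(16) = 5; b(17) = 4; b(18) = 1; b(19) = 6; b(20) = 7; b(21) = 6; b(22) = 5; b(23) = 8; b(24) = 7; b(25) = 2.
Since (b(24), b(25)) = (b(0), b(1)) = (7, 2) (two consecutive terms determine the rest), the sequence is periodic with period 24.
So b(4302) = b(0 + ((4302-0) mod 24)) = b(6) = 9.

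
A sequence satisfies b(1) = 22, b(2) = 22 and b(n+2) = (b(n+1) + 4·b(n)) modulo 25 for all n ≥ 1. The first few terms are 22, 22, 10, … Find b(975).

Listing terms: b(1) = 22, b(2) = 22, b(3) = 10, b(4) = 23, b(5) = 13, b(6) = 5, b(7) = 7, b(8) = 2, b(9) = 5, b(10) = 13, b(11) = 8, b(12) = 10, b(13) = 17, b(14) = 7, b(15) = 0, b(16) = 3, b(17) = 3, b(18) = 15, b(19) = 2, b(20) = 12, b(21) = 20, b(22) = 18, b(23) = 23, b(24) = 20, b(25) = 12, b(26) = 17, b(27) = 15, b(28) = 8, b(29) = 18, b(30) = 0, b(31) = 22, b(32) = 22.
Since (b(31), b(32)) = (b(1), b(2)) = (22, 22) (two consecutive terms determine the rest), the sequence is periodic with period 30.
(975 - 1) mod 30 = 14, so b(975) = b(15) = 0.

0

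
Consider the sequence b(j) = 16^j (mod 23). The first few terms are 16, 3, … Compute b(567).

Listing terms: b(1) = 16,  b(2) = 3,  b(3) = 2,  b(4) = 9,  b(5) = 6,  b(6) = 4,  b(7) = 18,  b(8) = 12,  b(9) = 8,  b(10) = 13,  b(11) = 1,  b(12) = 16.
The sequence repeats with period 11.
So b(567) = b(1 + ((567-1) mod 11)) = b(6) = 4.

4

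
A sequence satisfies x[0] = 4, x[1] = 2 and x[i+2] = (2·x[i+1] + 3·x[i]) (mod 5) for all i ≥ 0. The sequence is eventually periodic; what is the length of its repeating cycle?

4

Listing terms: x[0] = 4, x[1] = 2, x[2] = 1, x[3] = 3, x[4] = 4, x[5] = 2.
Since (x[4], x[5]) = (x[0], x[1]) = (4, 2) (two consecutive terms determine the rest), the sequence is periodic with period 4.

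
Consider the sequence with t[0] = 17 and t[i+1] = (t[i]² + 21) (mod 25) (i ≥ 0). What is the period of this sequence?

3

t[0] = 17,  t[1] = 10,  t[2] = 21,  t[3] = 12,  t[4] = 15,  t[5] = 21.
Since t[5] = t[2] = 21, the sequence is eventually periodic: after a pre-period of length 2 it cycles with period 3.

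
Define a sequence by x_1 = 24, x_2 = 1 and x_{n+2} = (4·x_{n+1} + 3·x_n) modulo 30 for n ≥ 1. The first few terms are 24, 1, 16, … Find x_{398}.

Computing terms: x_1 = 24, x_2 = 1, x_3 = 16, x_4 = 7, x_5 = 16, x_6 = 25, x_7 = 28, x_8 = 7, x_9 = 22, x_{10} = 19, x_{11} = 22, x_{12} = 25, x_{13} = 16, x_{14} = 19, x_{15} = 4, x_{16} = 13, x_{17} = 4, x_{18} = 25, x_{19} = 22, x_{20} = 13, x_{21} = 28, x_{22} = 1, x_{23} = 28, x_{24} = 25, x_{25} = 4, x_{26} = 1, x_{27} = 16.
Since (x_{26}, x_{27}) = (x_2, x_3) = (1, 16) (two consecutive terms determine the rest), the sequence is eventually periodic: after a pre-period of length 1 it cycles with period 24.
For n ≥ 2, x_n depends only on (n - 2) mod 24. (398 - 2) mod 24 = 12, so x_{398} = x_{14} = 19.

19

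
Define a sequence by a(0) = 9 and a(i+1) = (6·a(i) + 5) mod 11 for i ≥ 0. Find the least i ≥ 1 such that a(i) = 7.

a(0) = 9,  a(1) = 4,  a(2) = 7,  a(3) = 3,  a(4) = 1,  a(5) = 0,  a(6) = 5,  a(7) = 2,  a(8) = 6,  a(9) = 8,  a(10) = 9.
Since a(10) = a(0) = 9, the sequence is periodic with period 10.
The value 7 first appears (with i ≥ 1) at a(2).

2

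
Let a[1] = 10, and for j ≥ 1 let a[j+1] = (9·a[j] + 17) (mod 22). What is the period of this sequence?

Computing terms: a[1] = 10, a[2] = 19, a[3] = 12, a[4] = 15, a[5] = 20, a[6] = 21, a[7] = 8, a[8] = 1, a[9] = 4, a[10] = 9, a[11] = 10.
Since a[11] = a[1] = 10, the sequence is periodic with period 10.

10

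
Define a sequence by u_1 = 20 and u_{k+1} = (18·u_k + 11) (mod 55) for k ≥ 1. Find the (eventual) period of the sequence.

20

Listing terms: u_1 = 20; u_2 = 41; u_3 = 34; u_4 = 18; u_5 = 5; u_6 = 46; u_7 = 14; u_8 = 43; u_9 = 15; u_{10} = 6; u_{11} = 9; u_{12} = 8; u_{13} = 45; u_{14} = 51; u_{15} = 49; u_{16} = 13; u_{17} = 25; u_{18} = 21; u_{19} = 4; u_{20} = 28; u_{21} = 20.
Since u_{21} = u_1 = 20, the sequence is periodic with period 20.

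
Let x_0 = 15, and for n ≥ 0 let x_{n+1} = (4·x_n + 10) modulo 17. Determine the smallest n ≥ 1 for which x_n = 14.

3

x_0 = 15; x_1 = 2; x_2 = 1; x_3 = 14; x_4 = 15.
The sequence repeats with period 4.
The value 14 first appears (with n ≥ 1) at x_3.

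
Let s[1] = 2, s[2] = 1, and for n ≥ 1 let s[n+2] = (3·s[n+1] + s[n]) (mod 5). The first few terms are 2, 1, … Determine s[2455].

Computing terms: s[1] = 2,  s[2] = 1,  s[3] = 0,  s[4] = 1,  s[5] = 3,  s[6] = 0,  s[7] = 3,  s[8] = 4,  s[9] = 0,  s[10] = 4,  s[11] = 2,  s[12] = 0,  s[13] = 2,  s[14] = 1.
The sequence repeats with period 12.
(2455 - 1) mod 12 = 6, so s[2455] = s[7] = 3.

3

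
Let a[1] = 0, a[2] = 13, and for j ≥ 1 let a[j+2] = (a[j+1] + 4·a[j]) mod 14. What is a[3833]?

7

We have a[1] = 0; a[2] = 13; a[3] = 13; a[4] = 9; a[5] = 5; a[6] = 13; a[7] = 5; a[8] = 1; a[9] = 7; a[10] = 11; a[11] = 11; a[12] = 13; a[13] = 1; a[14] = 11; a[15] = 1; a[16] = 3; a[17] = 7; a[18] = 5; a[19] = 5; a[20] = 11; a[21] = 3; a[22] = 5; a[23] = 3; a[24] = 9; a[25] = 7; a[26] = 1; a[27] = 1; a[28] = 5; a[29] = 9; a[30] = 1; a[31] = 9; a[32] = 13; a[33] = 7; a[34] = 3; a[35] = 3; a[36] = 1; a[37] = 13; a[38] = 3; a[39] = 13; a[40] = 11; a[41] = 7; a[42] = 9; a[43] = 9; a[44] = 3; a[45] = 11; a[46] = 9; a[47] = 11; a[48] = 5; a[49] = 7; a[50] = 13; a[51] = 13.
Since (a[50], a[51]) = (a[2], a[3]) = (13, 13) (two consecutive terms determine the rest), the sequence is eventually periodic: after a pre-period of length 1 it cycles with period 48.
For j ≥ 2, a[j] depends only on (j - 2) mod 48. (3833 - 2) mod 48 = 39, so a[3833] = a[41] = 7.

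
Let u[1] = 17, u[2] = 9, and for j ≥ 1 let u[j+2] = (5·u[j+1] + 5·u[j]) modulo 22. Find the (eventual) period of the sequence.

30

We have u[1] = 17,  u[2] = 9,  u[3] = 20,  u[4] = 13,  u[5] = 11,  u[6] = 10,  u[7] = 17,  u[8] = 3,  u[9] = 12,  u[10] = 9,  u[11] = 17,  u[12] = 20,  u[13] = 9,  u[14] = 13,  u[15] = 0,  u[16] = 21,  u[17] = 17,  u[18] = 14,  u[19] = 1,  u[20] = 9,  u[21] = 6,  u[22] = 9,  u[23] = 9,  u[24] = 2,  u[25] = 11,  u[26] = 21,  u[27] = 6,  u[28] = 3,  u[29] = 1,  u[30] = 20,  u[31] = 17,  u[32] = 9.
The sequence repeats with period 30.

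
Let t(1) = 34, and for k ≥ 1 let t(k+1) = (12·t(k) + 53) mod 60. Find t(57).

29

We have t(1) = 34, t(2) = 41, t(3) = 5, t(4) = 53, t(5) = 29, t(6) = 41.
Since t(6) = t(2) = 41, the sequence is eventually periodic: after a pre-period of length 1 it cycles with period 4.
For k ≥ 2, t(k) depends only on (k - 2) mod 4. (57 - 2) mod 4 = 3, so t(57) = t(5) = 29.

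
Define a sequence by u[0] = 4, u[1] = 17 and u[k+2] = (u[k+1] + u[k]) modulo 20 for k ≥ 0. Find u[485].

17

u[0] = 4,  u[1] = 17,  u[2] = 1,  u[3] = 18,  u[4] = 19,  u[5] = 17,  u[6] = 16,  u[7] = 13,  u[8] = 9,  u[9] = 2,  u[10] = 11,  u[11] = 13,  u[12] = 4,  u[13] = 17.
Since (u[12], u[13]) = (u[0], u[1]) = (4, 17) (two consecutive terms determine the rest), the sequence is periodic with period 12.
(485 - 0) mod 12 = 5, so u[485] = u[5] = 17.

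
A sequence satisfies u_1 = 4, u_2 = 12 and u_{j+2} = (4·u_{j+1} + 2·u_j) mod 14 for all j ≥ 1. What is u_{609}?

Listing terms: u_1 = 4,  u_2 = 12,  u_3 = 0,  u_4 = 10,  u_5 = 12,  u_6 = 12,  u_7 = 2,  u_8 = 4,  u_9 = 6,  u_{10} = 4,  u_{11} = 0,  u_{12} = 8,  u_{13} = 4,  u_{14} = 4,  u_{15} = 10,  u_{16} = 6,  u_{17} = 2,  u_{18} = 6,  u_{19} = 0,  u_{20} = 12,  u_{21} = 6,  u_{22} = 6,  u_{23} = 8,  u_{24} = 2,  u_{25} = 10,  u_{26} = 2,  u_{27} = 0,  u_{28} = 4,  u_{29} = 2,  u_{30} = 2,  u_{31} = 12,  u_{32} = 10,  u_{33} = 8,  u_{34} = 10,  u_{35} = 0,  u_{36} = 6,  u_{37} = 10,  u_{38} = 10,  u_{39} = 4,  u_{40} = 8,  u_{41} = 12,  u_{42} = 8,  u_{43} = 0,  u_{44} = 2,  u_{45} = 8,  u_{46} = 8,  u_{47} = 6,  u_{48} = 12,  u_{49} = 4,  u_{50} = 12.
The sequence repeats with period 48.
So u_{609} = u_{1 + ((609-1) mod 48)} = u_{33} = 8.

8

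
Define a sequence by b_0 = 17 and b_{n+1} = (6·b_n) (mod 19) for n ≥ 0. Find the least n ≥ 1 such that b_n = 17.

9

Computing terms: b_0 = 17; b_1 = 7; b_2 = 4; b_3 = 5; b_4 = 11; b_5 = 9; b_6 = 16; b_7 = 1; b_8 = 6; b_9 = 17.
Since b_9 = b_0 = 17, the sequence is periodic with period 9.
The value 17 next appears (with n ≥ 1) at b_9.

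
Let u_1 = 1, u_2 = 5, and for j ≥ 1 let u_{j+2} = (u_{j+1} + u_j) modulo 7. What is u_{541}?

Listing terms: u_1 = 1; u_2 = 5; u_3 = 6; u_4 = 4; u_5 = 3; u_6 = 0; u_7 = 3; u_8 = 3; u_9 = 6; u_{10} = 2; u_{11} = 1; u_{12} = 3; u_{13} = 4; u_{14} = 0; u_{15} = 4; u_{16} = 4; u_{17} = 1; u_{18} = 5.
The sequence repeats with period 16.
So u_{541} = u_{1 + ((541-1) mod 16)} = u_{13} = 4.

4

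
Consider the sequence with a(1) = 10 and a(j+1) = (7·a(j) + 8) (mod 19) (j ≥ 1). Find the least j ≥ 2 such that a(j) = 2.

2

Computing terms: a(1) = 10,  a(2) = 2,  a(3) = 3,  a(4) = 10.
Since a(4) = a(1) = 10, the sequence is periodic with period 3.
The value 2 first appears (with j ≥ 2) at a(2).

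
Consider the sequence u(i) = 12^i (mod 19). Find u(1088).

u(0) = 1; u(1) = 12; u(2) = 11; u(3) = 18; u(4) = 7; u(5) = 8; u(6) = 1.
Since u(6) = u(0) = 1, the sequence is periodic with period 6.
(1088 - 0) mod 6 = 2, so u(1088) = u(2) = 11.

11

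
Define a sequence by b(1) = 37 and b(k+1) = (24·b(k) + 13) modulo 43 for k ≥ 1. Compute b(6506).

18

Computing terms: b(1) = 37; b(2) = 41; b(3) = 8; b(4) = 33; b(5) = 31; b(6) = 26; b(7) = 35; b(8) = 36; b(9) = 17; b(10) = 34; b(11) = 12; b(12) = 0; b(13) = 13; b(14) = 24; b(15) = 30; b(16) = 2; b(17) = 18; b(18) = 15; b(19) = 29; b(20) = 21; b(21) = 1; b(22) = 37.
The sequence repeats with period 21.
(6506 - 1) mod 21 = 16, so b(6506) = b(17) = 18.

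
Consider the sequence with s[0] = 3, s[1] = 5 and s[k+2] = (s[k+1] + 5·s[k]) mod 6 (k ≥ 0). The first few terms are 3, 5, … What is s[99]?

Computing terms: s[0] = 3, s[1] = 5, s[2] = 2, s[3] = 3, s[4] = 1, s[5] = 4, s[6] = 3, s[7] = 5.
Since (s[6], s[7]) = (s[0], s[1]) = (3, 5) (two consecutive terms determine the rest), the sequence is periodic with period 6.
So s[99] = s[0 + ((99-0) mod 6)] = s[3] = 3.

3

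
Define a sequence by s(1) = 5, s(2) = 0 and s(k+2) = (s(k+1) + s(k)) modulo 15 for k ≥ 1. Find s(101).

s(1) = 5,  s(2) = 0,  s(3) = 5,  s(4) = 5,  s(5) = 10,  s(6) = 0,  s(7) = 10,  s(8) = 10,  s(9) = 5,  s(10) = 0.
The sequence repeats with period 8.
(101 - 1) mod 8 = 4, so s(101) = s(5) = 10.

10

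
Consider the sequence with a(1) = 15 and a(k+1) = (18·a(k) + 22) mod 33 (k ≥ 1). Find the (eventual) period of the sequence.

10

a(1) = 15; a(2) = 28; a(3) = 31; a(4) = 19; a(5) = 1; a(6) = 7; a(7) = 16; a(8) = 13; a(9) = 25; a(10) = 10; a(11) = 4; a(12) = 28.
Since a(12) = a(2) = 28, the sequence is eventually periodic: after a pre-period of length 1 it cycles with period 10.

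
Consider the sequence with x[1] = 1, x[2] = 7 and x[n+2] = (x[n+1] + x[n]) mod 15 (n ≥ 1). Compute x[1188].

9

Listing terms: x[1] = 1; x[2] = 7; x[3] = 8; x[4] = 0; x[5] = 8; x[6] = 8; x[7] = 1; x[8] = 9; x[9] = 10; x[10] = 4; x[11] = 14; x[12] = 3; x[13] = 2; x[14] = 5; x[15] = 7; x[16] = 12; x[17] = 4; x[18] = 1; x[19] = 5; x[20] = 6; x[21] = 11; x[22] = 2; x[23] = 13; x[24] = 0; x[25] = 13; x[26] = 13; x[27] = 11; x[28] = 9; x[29] = 5; x[30] = 14; x[31] = 4; x[32] = 3; x[33] = 7; x[34] = 10; x[35] = 2; x[36] = 12; x[37] = 14; x[38] = 11; x[39] = 10; x[40] = 6; x[41] = 1; x[42] = 7.
The sequence repeats with period 40.
So x[1188] = x[1 + ((1188-1) mod 40)] = x[28] = 9.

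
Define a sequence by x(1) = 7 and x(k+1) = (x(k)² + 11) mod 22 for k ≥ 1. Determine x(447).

3

Listing terms: x(1) = 7,  x(2) = 16,  x(3) = 3,  x(4) = 20,  x(5) = 15,  x(6) = 16.
Since x(6) = x(2) = 16, the sequence is eventually periodic: after a pre-period of length 1 it cycles with period 4.
For k ≥ 2, x(k) depends only on (k - 2) mod 4. (447 - 2) mod 4 = 1, so x(447) = x(3) = 3.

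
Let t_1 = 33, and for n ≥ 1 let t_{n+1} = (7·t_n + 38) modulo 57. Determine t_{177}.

Computing terms: t_1 = 33, t_2 = 41, t_3 = 40, t_4 = 33.
The sequence repeats with period 3.
(177 - 1) mod 3 = 2, so t_{177} = t_3 = 40.

40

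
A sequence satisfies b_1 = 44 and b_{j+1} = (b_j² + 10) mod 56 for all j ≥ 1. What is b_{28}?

54

Listing terms: b_1 = 44; b_2 = 42; b_3 = 38; b_4 = 54; b_5 = 14; b_6 = 38.
Since b_6 = b_3 = 38, the sequence is eventually periodic: after a pre-period of length 2 it cycles with period 3.
For j ≥ 3, b_j depends only on (j - 3) mod 3. (28 - 3) mod 3 = 1, so b_{28} = b_4 = 54.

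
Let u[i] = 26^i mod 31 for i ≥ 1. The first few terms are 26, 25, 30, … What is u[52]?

We have u[1] = 26, u[2] = 25, u[3] = 30, u[4] = 5, u[5] = 6, u[6] = 1, u[7] = 26.
The sequence repeats with period 6.
(52 - 1) mod 6 = 3, so u[52] = u[4] = 5.

5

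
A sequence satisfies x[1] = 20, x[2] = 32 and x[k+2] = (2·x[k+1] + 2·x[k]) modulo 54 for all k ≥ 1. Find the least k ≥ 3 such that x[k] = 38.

7

x[1] = 20, x[2] = 32, x[3] = 50, x[4] = 2, x[5] = 50, x[6] = 50, x[7] = 38, x[8] = 14, x[9] = 50, x[10] = 20, x[11] = 32.
Since (x[10], x[11]) = (x[1], x[2]) = (20, 32) (two consecutive terms determine the rest), the sequence is periodic with period 9.
The value 38 first appears (with k ≥ 3) at x[7].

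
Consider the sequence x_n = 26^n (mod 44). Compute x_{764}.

36

We have x_1 = 26,  x_2 = 16,  x_3 = 20,  x_4 = 36,  x_5 = 12,  x_6 = 4,  x_7 = 16.
Since x_7 = x_2 = 16, the sequence is eventually periodic: after a pre-period of length 1 it cycles with period 5.
For n ≥ 2, x_n depends only on (n - 2) mod 5. (764 - 2) mod 5 = 2, so x_{764} = x_4 = 36.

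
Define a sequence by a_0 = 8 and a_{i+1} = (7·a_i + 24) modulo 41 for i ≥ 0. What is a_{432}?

Listing terms: a_0 = 8; a_1 = 39; a_2 = 10; a_3 = 12; a_4 = 26; a_5 = 1; a_6 = 31; a_7 = 36; a_8 = 30; a_9 = 29; a_{10} = 22; a_{11} = 14; a_{12} = 40; a_{13} = 17; a_{14} = 20; a_{15} = 0; a_{16} = 24; a_{17} = 28; a_{18} = 15; a_{19} = 6; a_{20} = 25; a_{21} = 35; a_{22} = 23; a_{23} = 21; a_{24} = 7; a_{25} = 32; a_{26} = 2; a_{27} = 38; a_{28} = 3; a_{29} = 4; a_{30} = 11; a_{31} = 19; a_{32} = 34; a_{33} = 16; a_{34} = 13; a_{35} = 33; a_{36} = 9; a_{37} = 5; a_{38} = 18; a_{39} = 27; a_{40} = 8.
The sequence repeats with period 40.
(432 - 0) mod 40 = 32, so a_{432} = a_{32} = 34.

34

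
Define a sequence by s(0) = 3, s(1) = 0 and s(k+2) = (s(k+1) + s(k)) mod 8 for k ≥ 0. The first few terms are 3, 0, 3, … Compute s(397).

Computing terms: s(0) = 3, s(1) = 0, s(2) = 3, s(3) = 3, s(4) = 6, s(5) = 1, s(6) = 7, s(7) = 0, s(8) = 7, s(9) = 7, s(10) = 6, s(11) = 5, s(12) = 3, s(13) = 0.
Since (s(12), s(13)) = (s(0), s(1)) = (3, 0) (two consecutive terms determine the rest), the sequence is periodic with period 12.
So s(397) = s(0 + ((397-0) mod 12)) = s(1) = 0.

0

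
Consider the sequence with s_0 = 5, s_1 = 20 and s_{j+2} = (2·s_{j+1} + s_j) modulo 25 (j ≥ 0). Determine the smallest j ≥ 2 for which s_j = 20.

s_0 = 5,  s_1 = 20,  s_2 = 20,  s_3 = 10,  s_4 = 15,  s_5 = 15,  s_6 = 20,  s_7 = 5,  s_8 = 5,  s_9 = 15,  s_{10} = 10,  s_{11} = 10,  s_{12} = 5,  s_{13} = 20.
The sequence repeats with period 12.
The value 20 first appears (with j ≥ 2) at s_2.

2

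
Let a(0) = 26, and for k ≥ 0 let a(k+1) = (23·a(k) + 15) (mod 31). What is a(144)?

a(0) = 26,  a(1) = 24,  a(2) = 9,  a(3) = 5,  a(4) = 6,  a(5) = 29,  a(6) = 0,  a(7) = 15,  a(8) = 19,  a(9) = 18,  a(10) = 26.
The sequence repeats with period 10.
(144 - 0) mod 10 = 4, so a(144) = a(4) = 6.

6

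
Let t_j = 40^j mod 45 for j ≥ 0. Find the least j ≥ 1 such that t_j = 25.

Computing terms: t_0 = 1; t_1 = 40; t_2 = 25; t_3 = 10; t_4 = 40.
Since t_4 = t_1 = 40, the sequence is eventually periodic: after a pre-period of length 1 it cycles with period 3.
The value 25 first appears (with j ≥ 1) at t_2.

2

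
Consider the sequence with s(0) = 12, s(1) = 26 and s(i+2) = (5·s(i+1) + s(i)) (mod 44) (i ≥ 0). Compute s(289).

We have s(0) = 12, s(1) = 26, s(2) = 10, s(3) = 32, s(4) = 38, s(5) = 2, s(6) = 4, s(7) = 22, s(8) = 26, s(9) = 20, s(10) = 38, s(11) = 34, s(12) = 32, s(13) = 18, s(14) = 34, s(15) = 12, s(16) = 6, s(17) = 42, s(18) = 40, s(19) = 22, s(20) = 18, s(21) = 24, s(22) = 6, s(23) = 10, s(24) = 12, s(25) = 26.
Since (s(24), s(25)) = (s(0), s(1)) = (12, 26) (two consecutive terms determine the rest), the sequence is periodic with period 24.
(289 - 0) mod 24 = 1, so s(289) = s(1) = 26.

26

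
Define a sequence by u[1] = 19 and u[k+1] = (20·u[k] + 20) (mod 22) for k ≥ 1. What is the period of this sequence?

5

u[1] = 19,  u[2] = 4,  u[3] = 12,  u[4] = 18,  u[5] = 6,  u[6] = 8,  u[7] = 4.
Since u[7] = u[2] = 4, the sequence is eventually periodic: after a pre-period of length 1 it cycles with period 5.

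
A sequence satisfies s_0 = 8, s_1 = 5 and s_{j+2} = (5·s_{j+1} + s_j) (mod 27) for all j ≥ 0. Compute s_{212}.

s_0 = 8, s_1 = 5, s_2 = 6, s_3 = 8, s_4 = 19, s_5 = 22, s_6 = 21, s_7 = 19, s_8 = 8, s_9 = 5.
Since (s_8, s_9) = (s_0, s_1) = (8, 5) (two consecutive terms determine the rest), the sequence is periodic with period 8.
So s_{212} = s_{0 + ((212-0) mod 8)} = s_4 = 19.

19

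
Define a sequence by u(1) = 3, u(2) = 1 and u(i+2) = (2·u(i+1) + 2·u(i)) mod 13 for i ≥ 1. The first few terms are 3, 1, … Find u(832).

5

We have u(1) = 3; u(2) = 1; u(3) = 8; u(4) = 5; u(5) = 0; u(6) = 10; u(7) = 7; u(8) = 8; u(9) = 4; u(10) = 11; u(11) = 4; u(12) = 4; u(13) = 3; u(14) = 1.
The sequence repeats with period 12.
(832 - 1) mod 12 = 3, so u(832) = u(4) = 5.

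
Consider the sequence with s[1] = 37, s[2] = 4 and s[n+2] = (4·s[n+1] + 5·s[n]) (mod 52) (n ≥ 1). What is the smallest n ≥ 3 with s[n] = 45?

Listing terms: s[1] = 37,  s[2] = 4,  s[3] = 45,  s[4] = 44,  s[5] = 37,  s[6] = 4.
Since (s[5], s[6]) = (s[1], s[2]) = (37, 4) (two consecutive terms determine the rest), the sequence is periodic with period 4.
The value 45 first appears (with n ≥ 3) at s[3].

3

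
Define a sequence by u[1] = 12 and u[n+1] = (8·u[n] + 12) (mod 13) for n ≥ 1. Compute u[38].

Computing terms: u[1] = 12, u[2] = 4, u[3] = 5, u[4] = 0, u[5] = 12.
The sequence repeats with period 4.
So u[38] = u[1 + ((38-1) mod 4)] = u[2] = 4.

4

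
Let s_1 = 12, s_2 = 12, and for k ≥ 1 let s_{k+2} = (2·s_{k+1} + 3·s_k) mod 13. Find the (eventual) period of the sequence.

6

We have s_1 = 12,  s_2 = 12,  s_3 = 8,  s_4 = 0,  s_5 = 11,  s_6 = 9,  s_7 = 12,  s_8 = 12.
The sequence repeats with period 6.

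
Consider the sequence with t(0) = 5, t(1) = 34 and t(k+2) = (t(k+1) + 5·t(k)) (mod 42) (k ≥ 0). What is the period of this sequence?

6

t(0) = 5; t(1) = 34; t(2) = 17; t(3) = 19; t(4) = 20; t(5) = 31; t(6) = 5; t(7) = 34.
Since (t(6), t(7)) = (t(0), t(1)) = (5, 34) (two consecutive terms determine the rest), the sequence is periodic with period 6.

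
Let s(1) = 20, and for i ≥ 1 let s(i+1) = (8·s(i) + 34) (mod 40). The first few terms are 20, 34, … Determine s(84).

2

Computing terms: s(1) = 20,  s(2) = 34,  s(3) = 26,  s(4) = 2,  s(5) = 10,  s(6) = 34.
Since s(6) = s(2) = 34, the sequence is eventually periodic: after a pre-period of length 1 it cycles with period 4.
For i ≥ 2, s(i) depends only on (i - 2) mod 4. (84 - 2) mod 4 = 2, so s(84) = s(4) = 2.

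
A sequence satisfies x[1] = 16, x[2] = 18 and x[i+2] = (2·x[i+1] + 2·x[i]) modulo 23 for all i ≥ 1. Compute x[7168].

5

We have x[1] = 16, x[2] = 18, x[3] = 22, x[4] = 11, x[5] = 20, x[6] = 16, x[7] = 3, x[8] = 15, x[9] = 13, x[10] = 10, x[11] = 0, x[12] = 20, x[13] = 17, x[14] = 5, x[15] = 21, x[16] = 6, x[17] = 8, x[18] = 5, x[19] = 3, x[20] = 16, x[21] = 15, x[22] = 16, x[23] = 16, x[24] = 18.
The sequence repeats with period 22.
(7168 - 1) mod 22 = 17, so x[7168] = x[18] = 5.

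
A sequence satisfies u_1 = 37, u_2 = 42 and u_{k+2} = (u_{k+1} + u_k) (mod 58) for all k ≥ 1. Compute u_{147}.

57

Computing terms: u_1 = 37, u_2 = 42, u_3 = 21, u_4 = 5, u_5 = 26, u_6 = 31, u_7 = 57, u_8 = 30, u_9 = 29, u_{10} = 1, u_{11} = 30, u_{12} = 31, u_{13} = 3, u_{14} = 34, u_{15} = 37, u_{16} = 13, u_{17} = 50, u_{18} = 5, u_{19} = 55, u_{20} = 2, u_{21} = 57, u_{22} = 1, u_{23} = 0, u_{24} = 1, u_{25} = 1, u_{26} = 2, u_{27} = 3, u_{28} = 5, u_{29} = 8, u_{30} = 13, u_{31} = 21, u_{32} = 34, u_{33} = 55, u_{34} = 31, u_{35} = 28, u_{36} = 1, u_{37} = 29, u_{38} = 30, u_{39} = 1, u_{40} = 31, u_{41} = 32, u_{42} = 5, u_{43} = 37, u_{44} = 42.
Since (u_{43}, u_{44}) = (u_1, u_2) = (37, 42) (two consecutive terms determine the rest), the sequence is periodic with period 42.
(147 - 1) mod 42 = 20, so u_{147} = u_{21} = 57.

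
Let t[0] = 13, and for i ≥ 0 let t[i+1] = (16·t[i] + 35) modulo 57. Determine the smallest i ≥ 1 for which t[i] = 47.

We have t[0] = 13, t[1] = 15, t[2] = 47, t[3] = 46, t[4] = 30, t[5] = 2, t[6] = 10, t[7] = 24, t[8] = 20, t[9] = 13.
Since t[9] = t[0] = 13, the sequence is periodic with period 9.
The value 47 first appears (with i ≥ 1) at t[2].

2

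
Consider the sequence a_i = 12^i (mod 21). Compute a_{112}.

Listing terms: a_0 = 1; a_1 = 12; a_2 = 18; a_3 = 6; a_4 = 9; a_5 = 3; a_6 = 15; a_7 = 12.
Since a_7 = a_1 = 12, the sequence is eventually periodic: after a pre-period of length 1 it cycles with period 6.
For i ≥ 1, a_i depends only on (i - 1) mod 6. (112 - 1) mod 6 = 3, so a_{112} = a_4 = 9.

9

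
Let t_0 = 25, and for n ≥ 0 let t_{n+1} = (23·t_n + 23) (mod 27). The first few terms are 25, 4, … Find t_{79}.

We have t_0 = 25, t_1 = 4, t_2 = 7, t_3 = 22, t_4 = 16, t_5 = 13, t_6 = 25.
The sequence repeats with period 6.
(79 - 0) mod 6 = 1, so t_{79} = t_1 = 4.

4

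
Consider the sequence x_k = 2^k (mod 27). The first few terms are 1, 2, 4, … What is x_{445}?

11

Computing terms: x_0 = 1; x_1 = 2; x_2 = 4; x_3 = 8; x_4 = 16; x_5 = 5; x_6 = 10; x_7 = 20; x_8 = 13; x_9 = 26; x_{10} = 25; x_{11} = 23; x_{12} = 19; x_{13} = 11; x_{14} = 22; x_{15} = 17; x_{16} = 7; x_{17} = 14; x_{18} = 1.
The sequence repeats with period 18.
So x_{445} = x_{0 + ((445-0) mod 18)} = x_{13} = 11.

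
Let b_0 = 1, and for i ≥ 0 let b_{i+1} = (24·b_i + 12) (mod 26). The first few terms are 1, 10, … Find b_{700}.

Listing terms: b_0 = 1, b_1 = 10, b_2 = 18, b_3 = 2, b_4 = 8, b_5 = 22, b_6 = 20, b_7 = 24, b_8 = 16, b_9 = 6, b_{10} = 0, b_{11} = 12, b_{12} = 14, b_{13} = 10.
Since b_{13} = b_1 = 10, the sequence is eventually periodic: after a pre-period of length 1 it cycles with period 12.
For i ≥ 1, b_i depends only on (i - 1) mod 12. (700 - 1) mod 12 = 3, so b_{700} = b_4 = 8.

8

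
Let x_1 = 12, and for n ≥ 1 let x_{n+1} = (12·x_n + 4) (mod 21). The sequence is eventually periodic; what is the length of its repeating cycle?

6

Listing terms: x_1 = 12, x_2 = 1, x_3 = 16, x_4 = 7, x_5 = 4, x_6 = 10, x_7 = 19, x_8 = 1.
Since x_8 = x_2 = 1, the sequence is eventually periodic: after a pre-period of length 1 it cycles with period 6.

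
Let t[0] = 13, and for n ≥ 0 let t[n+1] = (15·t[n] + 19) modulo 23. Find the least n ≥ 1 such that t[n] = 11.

15

t[0] = 13; t[1] = 7; t[2] = 9; t[3] = 16; t[4] = 6; t[5] = 17; t[6] = 21; t[7] = 12; t[8] = 15; t[9] = 14; t[10] = 22; t[11] = 4; t[12] = 10; t[13] = 8; t[14] = 1; t[15] = 11; t[16] = 0; t[17] = 19; t[18] = 5; t[19] = 2; t[20] = 3; t[21] = 18; t[22] = 13.
Since t[22] = t[0] = 13, the sequence is periodic with period 22.
The value 11 first appears (with n ≥ 1) at t[15].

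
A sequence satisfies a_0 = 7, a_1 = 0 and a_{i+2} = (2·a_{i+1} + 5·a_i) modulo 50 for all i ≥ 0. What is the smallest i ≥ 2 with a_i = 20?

Listing terms: a_0 = 7, a_1 = 0, a_2 = 35, a_3 = 20, a_4 = 15, a_5 = 30, a_6 = 35, a_7 = 20.
Since (a_6, a_7) = (a_2, a_3) = (35, 20) (two consecutive terms determine the rest), the sequence is eventually periodic: after a pre-period of length 2 it cycles with period 4.
The value 20 first appears (with i ≥ 2) at a_3.

3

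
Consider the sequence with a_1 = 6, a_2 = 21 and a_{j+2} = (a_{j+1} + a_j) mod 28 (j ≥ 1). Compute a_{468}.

Computing terms: a_1 = 6; a_2 = 21; a_3 = 27; a_4 = 20; a_5 = 19; a_6 = 11; a_7 = 2; a_8 = 13; a_9 = 15; a_{10} = 0; a_{11} = 15; a_{12} = 15; a_{13} = 2; a_{14} = 17; a_{15} = 19; a_{16} = 8; a_{17} = 27; a_{18} = 7; a_{19} = 6; a_{20} = 13; a_{21} = 19; a_{22} = 4; a_{23} = 23; a_{24} = 27; a_{25} = 22; a_{26} = 21; a_{27} = 15; a_{28} = 8; a_{29} = 23; a_{30} = 3; a_{31} = 26; a_{32} = 1; a_{33} = 27; a_{34} = 0; a_{35} = 27; a_{36} = 27; a_{37} = 26; a_{38} = 25; a_{39} = 23; a_{40} = 20; a_{41} = 15; a_{42} = 7; a_{43} = 22; a_{44} = 1; a_{45} = 23; a_{46} = 24; a_{47} = 19; a_{48} = 15; a_{49} = 6; a_{50} = 21.
The sequence repeats with period 48.
(468 - 1) mod 48 = 35, so a_{468} = a_{36} = 27.

27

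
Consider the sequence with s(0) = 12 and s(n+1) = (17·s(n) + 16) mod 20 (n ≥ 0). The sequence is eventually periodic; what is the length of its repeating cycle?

4

s(0) = 12,  s(1) = 0,  s(2) = 16,  s(3) = 8,  s(4) = 12.
Since s(4) = s(0) = 12, the sequence is periodic with period 4.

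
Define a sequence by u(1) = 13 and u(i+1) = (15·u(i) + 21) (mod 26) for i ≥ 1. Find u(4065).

Listing terms: u(1) = 13,  u(2) = 8,  u(3) = 11,  u(4) = 4,  u(5) = 3,  u(6) = 14,  u(7) = 23,  u(8) = 2,  u(9) = 25,  u(10) = 6,  u(11) = 7,  u(12) = 22,  u(13) = 13.
The sequence repeats with period 12.
So u(4065) = u(1 + ((4065-1) mod 12)) = u(9) = 25.

25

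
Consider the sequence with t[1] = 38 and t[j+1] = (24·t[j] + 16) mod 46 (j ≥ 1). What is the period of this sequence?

Computing terms: t[1] = 38,  t[2] = 8,  t[3] = 24,  t[4] = 40,  t[5] = 10,  t[6] = 26,  t[7] = 42,  t[8] = 12,  t[9] = 28,  t[10] = 44,  t[11] = 14,  t[12] = 30,  t[13] = 0,  t[14] = 16,  t[15] = 32,  t[16] = 2,  t[17] = 18,  t[18] = 34,  t[19] = 4,  t[20] = 20,  t[21] = 36,  t[22] = 6,  t[23] = 22,  t[24] = 38.
Since t[24] = t[1] = 38, the sequence is periodic with period 23.

23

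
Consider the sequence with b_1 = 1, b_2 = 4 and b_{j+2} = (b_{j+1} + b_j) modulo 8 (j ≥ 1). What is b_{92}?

4

Computing terms: b_1 = 1; b_2 = 4; b_3 = 5; b_4 = 1; b_5 = 6; b_6 = 7; b_7 = 5; b_8 = 4; b_9 = 1; b_{10} = 5; b_{11} = 6; b_{12} = 3; b_{13} = 1; b_{14} = 4.
Since (b_{13}, b_{14}) = (b_1, b_2) = (1, 4) (two consecutive terms determine the rest), the sequence is periodic with period 12.
(92 - 1) mod 12 = 7, so b_{92} = b_8 = 4.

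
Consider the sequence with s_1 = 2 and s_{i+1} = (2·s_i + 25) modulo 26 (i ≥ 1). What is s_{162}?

We have s_1 = 2, s_2 = 3, s_3 = 5, s_4 = 9, s_5 = 17, s_6 = 7, s_7 = 13, s_8 = 25, s_9 = 23, s_{10} = 19, s_{11} = 11, s_{12} = 21, s_{13} = 15, s_{14} = 3.
Since s_{14} = s_2 = 3, the sequence is eventually periodic: after a pre-period of length 1 it cycles with period 12.
For i ≥ 2, s_i depends only on (i - 2) mod 12. (162 - 2) mod 12 = 4, so s_{162} = s_6 = 7.

7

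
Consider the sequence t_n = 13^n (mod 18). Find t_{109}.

13

We have t_0 = 1, t_1 = 13, t_2 = 7, t_3 = 1.
Since t_3 = t_0 = 1, the sequence is periodic with period 3.
So t_{109} = t_{0 + ((109-0) mod 3)} = t_1 = 13.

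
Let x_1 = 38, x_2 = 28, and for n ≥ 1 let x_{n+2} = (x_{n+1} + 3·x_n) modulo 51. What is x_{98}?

28

Listing terms: x_1 = 38, x_2 = 28, x_3 = 40, x_4 = 22, x_5 = 40, x_6 = 4, x_7 = 22, x_8 = 34, x_9 = 49, x_{10} = 49, x_{11} = 43, x_{12} = 37, x_{13} = 13, x_{14} = 22, x_{15} = 10, x_{16} = 25, x_{17} = 4, x_{18} = 28, x_{19} = 40.
Since (x_{18}, x_{19}) = (x_2, x_3) = (28, 40) (two consecutive terms determine the rest), the sequence is eventually periodic: after a pre-period of length 1 it cycles with period 16.
For n ≥ 2, x_n depends only on (n - 2) mod 16. (98 - 2) mod 16 = 0, so x_{98} = x_2 = 28.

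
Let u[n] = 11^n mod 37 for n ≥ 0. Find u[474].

Computing terms: u[0] = 1, u[1] = 11, u[2] = 10, u[3] = 36, u[4] = 26, u[5] = 27, u[6] = 1.
The sequence repeats with period 6.
So u[474] = u[0 + ((474-0) mod 6)] = u[0] = 1.

1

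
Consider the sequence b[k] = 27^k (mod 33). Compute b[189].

9

b[1] = 27,  b[2] = 3,  b[3] = 15,  b[4] = 9,  b[5] = 12,  b[6] = 27.
The sequence repeats with period 5.
(189 - 1) mod 5 = 3, so b[189] = b[4] = 9.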